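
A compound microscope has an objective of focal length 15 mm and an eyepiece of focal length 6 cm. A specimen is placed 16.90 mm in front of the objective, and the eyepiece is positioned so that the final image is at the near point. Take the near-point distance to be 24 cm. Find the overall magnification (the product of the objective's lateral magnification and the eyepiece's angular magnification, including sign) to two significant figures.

-39

Convert to cm: f_obj = 15 mm = 1.5 cm; d_o = 16.90 mm = 1.69 cm.
Objective: 1/d_i = 1/f_obj - 1/d_o = 1/1.5 - 1/1.69 = 0.07495 cm^-1, so d_i = 13.342 cm.
m_obj = -d_i/d_o = -13.342/1.69 = -7.895.
Eyepiece angular magnification (image at near point): M_eye = 1 + D/f_e = 1 + 24/6 = 5.000.
Overall M = m_obj x M_eye = (-7.895)(5.000) = -39.47.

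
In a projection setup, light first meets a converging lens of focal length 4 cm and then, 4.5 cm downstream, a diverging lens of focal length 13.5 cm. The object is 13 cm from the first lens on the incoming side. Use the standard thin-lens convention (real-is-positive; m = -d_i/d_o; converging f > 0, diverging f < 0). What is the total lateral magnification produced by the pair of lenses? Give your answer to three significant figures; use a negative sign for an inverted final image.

-0.491

Applying the thin-lens equation to the first lens, 1/4 = 1/13 + 1/d_i1, which gives d_i1 = 5.778 cm.
Its lateral magnification is m_1 = -d_i1/d_o1 = -(5.778)/13 = -0.4444.
Since 5.778 cm > 4.5 cm, the first image lies past the second lens and serves as a virtual object: d_o2 = L - d_i1 = -1.278 cm.
Applying the thin-lens equation again with f_2 = -13.5 cm and d_o2 = -1.278 cm gives d_i2 = 1.411 cm.
m_2 = -(1.411)/(-1.278) = 1.1045.
The system's lateral magnification is m_1 m_2 = (-0.4444)(1.1045) = -0.4909.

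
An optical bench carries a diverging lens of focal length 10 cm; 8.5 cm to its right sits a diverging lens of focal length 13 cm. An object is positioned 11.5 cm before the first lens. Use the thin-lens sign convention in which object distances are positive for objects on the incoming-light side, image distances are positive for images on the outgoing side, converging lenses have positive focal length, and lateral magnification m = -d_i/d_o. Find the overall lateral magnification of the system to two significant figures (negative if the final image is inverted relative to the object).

Applying the thin-lens equation to the first lens, 1/(-10) = 1/11.5 + 1/d_i1, which gives d_i1 = -5.349 cm.
Its lateral magnification is m_1 = -d_i1/d_o1 = -(-5.349)/11.5 = 0.4651.
With d_i1 < 0 the first image is virtual and lies on the object side; the object distance for lens 2 is d_o2 = 8.5 - (-5.349) = 13.849 cm.
Applying the thin-lens equation again with f_2 = -13 cm and d_o2 = 13.849 cm gives d_i2 = -6.706 cm.
m_2 = -(-6.706)/(13.849) = 0.4842.
Overall magnification: m = m_1 m_2 = 0.2252.

0.23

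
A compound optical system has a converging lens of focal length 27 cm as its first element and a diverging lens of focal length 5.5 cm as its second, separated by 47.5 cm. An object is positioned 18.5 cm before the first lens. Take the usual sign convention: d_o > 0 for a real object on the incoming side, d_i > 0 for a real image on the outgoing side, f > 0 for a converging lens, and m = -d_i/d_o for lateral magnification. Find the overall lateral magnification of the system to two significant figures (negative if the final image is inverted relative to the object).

0.16

Lens 1: 1/d_i1 = 1/f_1 - 1/d_o1 = 1/27 - 1/18.5 = -0.01702 cm^-1, so d_i1 = -58.765 cm.
m_1 = -(-58.765)/18.5 = 3.1765.
The intermediate image is virtual, 58.765 cm to the left of lens 1, so d_o2 = L - d_i1 = 47.5 - (-58.765) = 106.265 cm.
Lens 2: 1/d_i2 = 1/f_2 - 1/d_o2 = 1/(-5.5) - 1/(106.265) = -0.19123 cm^-1, so d_i2 = -5.229 cm.
m_2 = -(-5.229)/(106.265) = 0.0492.
The system's lateral magnification is m_1 m_2 = (3.1765)(0.0492) = 0.1563.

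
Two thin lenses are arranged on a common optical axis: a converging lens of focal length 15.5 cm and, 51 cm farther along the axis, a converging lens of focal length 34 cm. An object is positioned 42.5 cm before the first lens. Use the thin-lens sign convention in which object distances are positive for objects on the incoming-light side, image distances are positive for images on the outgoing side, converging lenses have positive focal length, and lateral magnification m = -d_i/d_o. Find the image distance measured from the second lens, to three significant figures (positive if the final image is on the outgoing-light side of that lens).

-122 cm

Applying the thin-lens equation to the first lens, 1/15.5 = 1/42.5 + 1/d_i1, which gives d_i1 = 24.398 cm.
The intermediate image is 24.398 cm to the right of lens 1, so d_o2 = L - d_i1 = 51 - 24.398 = 26.602 cm.
Applying the thin-lens equation again with f_2 = 34 cm and d_o2 = 26.602 cm gives d_i2 = -122.255 cm.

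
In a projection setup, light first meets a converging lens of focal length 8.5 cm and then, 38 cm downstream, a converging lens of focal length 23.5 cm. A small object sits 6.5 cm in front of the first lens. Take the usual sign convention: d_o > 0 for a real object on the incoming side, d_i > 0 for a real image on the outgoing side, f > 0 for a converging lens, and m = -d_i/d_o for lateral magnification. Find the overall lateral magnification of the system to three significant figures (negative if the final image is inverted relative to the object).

-2.37

Applying the thin-lens equation to the first lens, 1/8.5 = 1/6.5 + 1/d_i1, which gives d_i1 = -27.625 cm.
Its lateral magnification is m_1 = -d_i1/d_o1 = -(-27.625)/6.5 = 4.2500.
The intermediate image is virtual, 27.625 cm to the left of lens 1, so d_o2 = L - d_i1 = 38 - (-27.625) = 65.625 cm.
Applying the thin-lens equation again with f_2 = 23.5 cm and d_o2 = 65.625 cm gives d_i2 = 36.610 cm.
m_2 = -(36.610)/(65.625) = -0.5579.
The system's lateral magnification is m_1 m_2 = (4.2500)(-0.5579) = -2.3709.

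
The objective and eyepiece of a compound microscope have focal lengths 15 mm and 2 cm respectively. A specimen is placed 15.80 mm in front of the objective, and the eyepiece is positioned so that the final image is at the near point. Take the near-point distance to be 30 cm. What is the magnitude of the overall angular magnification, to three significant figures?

300

Convert to cm: f_obj = 15 mm = 1.5 cm; d_o = 15.80 mm = 1.58 cm.
Objective: 1/d_i = 1/f_obj - 1/d_o = 1/1.5 - 1/1.58 = 0.03376 cm^-1, so d_i = 29.625 cm.
m_obj = -d_i/d_o = -29.625/1.58 = -18.750.
Eyepiece angular magnification (image at near point): M_eye = 1 + D/f_e = 1 + 30/2 = 16.000.
Overall M = m_obj x M_eye = (-18.750)(16.000) = -300.00.
|M| = 300.00.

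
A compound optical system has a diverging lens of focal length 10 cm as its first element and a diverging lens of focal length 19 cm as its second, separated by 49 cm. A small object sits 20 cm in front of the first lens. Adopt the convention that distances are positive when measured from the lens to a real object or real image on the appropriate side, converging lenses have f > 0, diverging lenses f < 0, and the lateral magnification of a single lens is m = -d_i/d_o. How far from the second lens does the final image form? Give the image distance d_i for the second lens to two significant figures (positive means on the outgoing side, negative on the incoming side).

-14 cm

First lens: d_i1 = 1/(1/(-10) - 1/20) = -6.667 cm.
The intermediate image is virtual, 6.667 cm to the left of lens 1, so d_o2 = L - d_i1 = 49 - (-6.667) = 55.667 cm.
Second lens: d_i2 = 1/(1/(-19) - 1/(55.667)) = -14.165 cm.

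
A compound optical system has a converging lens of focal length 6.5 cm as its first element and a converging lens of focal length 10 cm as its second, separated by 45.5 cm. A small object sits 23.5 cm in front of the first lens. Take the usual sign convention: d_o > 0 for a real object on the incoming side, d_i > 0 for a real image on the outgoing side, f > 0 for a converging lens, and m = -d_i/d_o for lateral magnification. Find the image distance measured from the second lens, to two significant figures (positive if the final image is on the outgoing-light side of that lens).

First lens: d_i1 = 1/(1/6.5 - 1/23.5) = 8.985 cm.
The intermediate image is 8.985 cm to the right of lens 1, so d_o2 = L - d_i1 = 45.5 - 8.985 = 36.515 cm.
Second lens: d_i2 = 1/(1/10 - 1/(36.515)) = 13.771 cm.

14 cm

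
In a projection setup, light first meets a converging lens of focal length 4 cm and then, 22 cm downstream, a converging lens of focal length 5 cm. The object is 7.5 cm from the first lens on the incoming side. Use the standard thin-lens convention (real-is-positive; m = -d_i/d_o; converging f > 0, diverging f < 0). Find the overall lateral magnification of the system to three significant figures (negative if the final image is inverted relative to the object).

First lens: d_i1 = 1/(1/4 - 1/7.5) = 8.571 cm.
m_1 = -(8.571)/7.5 = -1.1429.
Object distance for lens 2: d_o2 = 22 - 8.571 = 13.429 cm.
Second lens: d_i2 = 1/(1/5 - 1/(13.429)) = 7.966 cm.
m_2 = -(7.966)/(13.429) = -0.5932.
Overall magnification: m = m_1 m_2 = 0.6780.

0.678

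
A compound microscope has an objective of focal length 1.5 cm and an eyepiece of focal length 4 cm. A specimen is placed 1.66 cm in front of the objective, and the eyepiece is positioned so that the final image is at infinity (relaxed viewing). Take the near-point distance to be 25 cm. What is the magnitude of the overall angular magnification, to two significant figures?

59

Objective: 1/d_i = 1/f_obj - 1/d_o = 1/1.5 - 1/1.66 = 0.06426 cm^-1, so d_i = 15.563 cm.
m_obj = -d_i/d_o = -15.563/1.66 = -9.375.
Eyepiece angular magnification (image at infinity): M_eye = D/f_e = 25/4 = 6.250.
Overall M = m_obj x M_eye = (-9.375)(6.250) = -58.59.
|M| = 58.59.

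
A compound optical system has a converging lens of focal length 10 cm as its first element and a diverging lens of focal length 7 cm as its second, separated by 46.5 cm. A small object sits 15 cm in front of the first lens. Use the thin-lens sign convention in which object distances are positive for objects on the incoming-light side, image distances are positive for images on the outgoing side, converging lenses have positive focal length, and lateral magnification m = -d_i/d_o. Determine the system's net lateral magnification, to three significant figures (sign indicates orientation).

First lens: d_i1 = 1/(1/10 - 1/15) = 30.000 cm.
m_1 = -(30.000)/15 = -2.0000.
Object distance for lens 2: d_o2 = 46.5 - 30.000 = 16.500 cm.
Second lens: d_i2 = 1/(1/(-7) - 1/(16.500)) = -4.915 cm.
m_2 = -(-4.915)/(16.500) = 0.2979.
Overall magnification: m = m_1 m_2 = -0.5957.

-0.596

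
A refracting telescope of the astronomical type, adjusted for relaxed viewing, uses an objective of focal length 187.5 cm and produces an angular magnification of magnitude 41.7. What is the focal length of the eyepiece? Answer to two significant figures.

|M| = f_obj/f_eye, so f_eye = f_obj/|M| = 187.5/41.7 = 4.496 cm.

4.5 cm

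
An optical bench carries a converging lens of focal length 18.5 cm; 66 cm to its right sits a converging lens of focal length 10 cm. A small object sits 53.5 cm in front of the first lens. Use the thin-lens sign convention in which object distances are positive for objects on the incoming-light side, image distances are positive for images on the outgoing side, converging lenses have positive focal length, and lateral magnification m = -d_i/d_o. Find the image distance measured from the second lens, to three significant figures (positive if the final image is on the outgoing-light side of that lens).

13.6 cm

Applying the thin-lens equation to the first lens, 1/18.5 = 1/53.5 + 1/d_i1, which gives d_i1 = 28.279 cm.
That image sits 37.721 cm in front of the second lens, so d_o2 = 37.721 cm.
Applying the thin-lens equation again with f_2 = 10 cm and d_o2 = 37.721 cm gives d_i2 = 13.607 cm.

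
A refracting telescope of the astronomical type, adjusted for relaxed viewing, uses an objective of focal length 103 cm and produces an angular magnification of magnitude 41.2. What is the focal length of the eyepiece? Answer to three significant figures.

|M| = f_obj/f_eye, so f_eye = f_obj/|M| = 103/41.2 = 2.500 cm.

2.50 cm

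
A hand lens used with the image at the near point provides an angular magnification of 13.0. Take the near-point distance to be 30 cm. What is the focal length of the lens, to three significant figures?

2.50 cm

For the image at the near point, M = 1 + D/f.
f = D/(M - 1) = 30/(13.0 - 1) = 2.500 cm.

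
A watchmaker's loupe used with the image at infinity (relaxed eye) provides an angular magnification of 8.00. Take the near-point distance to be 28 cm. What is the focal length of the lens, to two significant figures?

3.5 cm

For the image at infinity, M = D/f.
f = D/M = 28/8.0 = 3.500 cm.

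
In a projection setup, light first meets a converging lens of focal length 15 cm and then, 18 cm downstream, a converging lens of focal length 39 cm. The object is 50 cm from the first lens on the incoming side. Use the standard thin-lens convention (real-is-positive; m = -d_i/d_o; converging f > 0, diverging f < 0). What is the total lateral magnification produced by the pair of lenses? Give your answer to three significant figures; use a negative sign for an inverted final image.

Lens 1: 1/d_i1 = 1/f_1 - 1/d_o1 = 1/15 - 1/50 = 0.04667 cm^-1, so d_i1 = 21.429 cm.
m_1 = -(21.429)/50 = -0.4286.
This image would form 21.429 cm past lens 1, i.e. 3.429 cm beyond lens 2, so it is a virtual object for lens 2: d_o2 = 18 - 21.429 = -3.429 cm.
Lens 2: 1/d_i2 = 1/f_2 - 1/d_o2 = 1/39 - 1/(-3.429) = 0.31731 cm^-1, so d_i2 = 3.152 cm.
m_2 = -(3.152)/(-3.429) = 0.9192.
The system's lateral magnification is m_1 m_2 = (-0.4286)(0.9192) = -0.3939.

-0.394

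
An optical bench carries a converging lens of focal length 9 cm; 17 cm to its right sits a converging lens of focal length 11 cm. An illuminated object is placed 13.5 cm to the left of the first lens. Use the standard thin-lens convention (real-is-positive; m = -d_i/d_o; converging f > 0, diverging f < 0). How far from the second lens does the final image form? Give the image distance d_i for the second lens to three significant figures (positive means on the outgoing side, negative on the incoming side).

5.24 cm

Applying the thin-lens equation to the first lens, 1/9 = 1/13.5 + 1/d_i1, which gives d_i1 = 27.000 cm.
Since 27.000 cm > 17 cm, the first image lies past the second lens and serves as a virtual object: d_o2 = L - d_i1 = -10.000 cm.
Applying the thin-lens equation again with f_2 = 11 cm and d_o2 = -10.000 cm gives d_i2 = 5.238 cm.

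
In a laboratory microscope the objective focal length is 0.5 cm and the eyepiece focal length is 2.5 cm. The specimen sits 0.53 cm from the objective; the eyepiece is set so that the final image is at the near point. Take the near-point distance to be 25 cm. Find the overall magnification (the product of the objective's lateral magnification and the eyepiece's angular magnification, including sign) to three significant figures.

-183

Objective: 1/d_i = 1/f_obj - 1/d_o = 1/0.5 - 1/0.53 = 0.11321 cm^-1, so d_i = 8.833 cm.
m_obj = -d_i/d_o = -8.833/0.53 = -16.667.
Eyepiece angular magnification (image at near point): M_eye = 1 + D/f_e = 1 + 25/2.5 = 11.000.
Overall M = m_obj x M_eye = (-16.667)(11.000) = -183.33.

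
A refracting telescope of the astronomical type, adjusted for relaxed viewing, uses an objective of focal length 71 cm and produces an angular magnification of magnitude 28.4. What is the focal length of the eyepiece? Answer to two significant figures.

|M| = f_obj/f_eye, so f_eye = f_obj/|M| = 71/28.4 = 2.500 cm.

2.5 cm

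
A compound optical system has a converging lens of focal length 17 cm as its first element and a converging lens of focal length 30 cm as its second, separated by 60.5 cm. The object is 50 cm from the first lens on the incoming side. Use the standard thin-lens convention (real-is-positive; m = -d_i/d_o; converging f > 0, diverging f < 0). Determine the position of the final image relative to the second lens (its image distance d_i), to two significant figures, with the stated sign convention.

Lens 1: 1/d_i1 = 1/f_1 - 1/d_o1 = 1/17 - 1/50 = 0.03882 cm^-1, so d_i1 = 25.758 cm.
Object distance for lens 2: d_o2 = 60.5 - 25.758 = 34.742 cm.
Lens 2: 1/d_i2 = 1/f_2 - 1/d_o2 = 1/30 - 1/(34.742) = 0.00455 cm^-1, so d_i2 = 219.776 cm.

220 cm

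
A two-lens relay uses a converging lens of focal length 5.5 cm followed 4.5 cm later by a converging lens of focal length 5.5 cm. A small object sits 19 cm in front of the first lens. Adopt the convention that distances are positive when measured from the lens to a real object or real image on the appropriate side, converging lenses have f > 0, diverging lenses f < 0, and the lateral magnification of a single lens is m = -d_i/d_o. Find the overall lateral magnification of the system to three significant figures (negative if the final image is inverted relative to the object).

First lens: d_i1 = 1/(1/5.5 - 1/19) = 7.741 cm.
m_1 = -(7.741)/19 = -0.4074.
Since 7.741 cm > 4.5 cm, the first image lies past the second lens and serves as a virtual object: d_o2 = L - d_i1 = -3.241 cm.
Second lens: d_i2 = 1/(1/5.5 - 1/(-3.241)) = 2.039 cm.
m_2 = -(2.039)/(-3.241) = 0.6292.
Overall magnification: m = m_1 m_2 = -0.2564.

-0.256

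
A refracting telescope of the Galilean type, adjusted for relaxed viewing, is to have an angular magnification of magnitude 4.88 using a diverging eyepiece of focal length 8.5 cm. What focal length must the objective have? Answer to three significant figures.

|M| = f_obj/|f_eye|, so f_obj = |M| x |f_eye| = 4.88 x 8.5 = 41.480 cm.

41.5 cm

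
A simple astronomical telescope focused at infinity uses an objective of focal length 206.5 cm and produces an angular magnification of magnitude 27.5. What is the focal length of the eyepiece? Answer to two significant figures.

7.5 cm

|M| = f_obj/f_eye, so f_eye = f_obj/|M| = 206.5/27.5 = 7.509 cm.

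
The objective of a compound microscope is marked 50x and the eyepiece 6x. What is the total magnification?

300

The overall magnification of a compound microscope is the product of the objective and eyepiece magnifications:
M = M_obj x M_eye = 50 x 6 = 300.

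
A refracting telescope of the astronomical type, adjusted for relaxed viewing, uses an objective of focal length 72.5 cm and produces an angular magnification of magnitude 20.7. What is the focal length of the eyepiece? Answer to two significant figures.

|M| = f_obj/f_eye, so f_eye = f_obj/|M| = 72.5/20.7 = 3.502 cm.

3.5 cm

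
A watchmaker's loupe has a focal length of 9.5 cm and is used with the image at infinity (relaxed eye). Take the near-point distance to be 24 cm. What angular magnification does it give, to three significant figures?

M = D/f = 24/9.5 = 2.526.

2.53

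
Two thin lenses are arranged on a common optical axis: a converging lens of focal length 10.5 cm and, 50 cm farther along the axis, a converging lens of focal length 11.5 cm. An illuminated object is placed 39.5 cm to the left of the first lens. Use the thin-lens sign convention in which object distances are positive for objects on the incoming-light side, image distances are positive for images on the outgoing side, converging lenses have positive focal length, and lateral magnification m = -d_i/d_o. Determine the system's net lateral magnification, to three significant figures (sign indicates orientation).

0.172

Applying the thin-lens equation to the first lens, 1/10.5 = 1/39.5 + 1/d_i1, which gives d_i1 = 14.302 cm.
Its lateral magnification is m_1 = -d_i1/d_o1 = -(14.302)/39.5 = -0.3621.
Object distance for lens 2: d_o2 = 50 - 14.302 = 35.698 cm.
Applying the thin-lens equation again with f_2 = 11.5 cm and d_o2 = 35.698 cm gives d_i2 = 16.965 cm.
m_2 = -(16.965)/(35.698) = -0.4752.
Total m = m_1 x m_2 = (-0.3621)(-0.4752) = 0.1721.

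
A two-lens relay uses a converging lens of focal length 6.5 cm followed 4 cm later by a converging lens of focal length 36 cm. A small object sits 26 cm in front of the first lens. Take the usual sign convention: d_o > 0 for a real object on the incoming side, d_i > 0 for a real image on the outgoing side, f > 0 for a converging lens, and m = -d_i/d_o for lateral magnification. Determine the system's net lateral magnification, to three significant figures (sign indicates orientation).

-0.295

First lens: d_i1 = 1/(1/6.5 - 1/26) = 8.667 cm.
m_1 = -(8.667)/26 = -0.3333.
Since 8.667 cm > 4 cm, the first image lies past the second lens and serves as a virtual object: d_o2 = L - d_i1 = -4.667 cm.
Second lens: d_i2 = 1/(1/36 - 1/(-4.667)) = 4.131 cm.
m_2 = -(4.131)/(-4.667) = 0.8852.
Overall magnification: m = m_1 m_2 = -0.2951.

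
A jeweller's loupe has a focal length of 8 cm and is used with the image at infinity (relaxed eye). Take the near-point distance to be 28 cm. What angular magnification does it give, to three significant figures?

3.50

M = D/f = 28/8 = 3.500.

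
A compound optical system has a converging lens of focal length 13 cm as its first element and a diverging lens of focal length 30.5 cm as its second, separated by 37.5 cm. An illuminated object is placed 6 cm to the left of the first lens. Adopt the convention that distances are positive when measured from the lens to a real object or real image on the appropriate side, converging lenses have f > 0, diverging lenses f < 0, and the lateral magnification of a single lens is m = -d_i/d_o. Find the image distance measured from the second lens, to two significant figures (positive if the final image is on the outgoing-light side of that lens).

-19 cm

Applying the thin-lens equation to the first lens, 1/13 = 1/6 + 1/d_i1, which gives d_i1 = -11.143 cm.
The intermediate image is virtual, 11.143 cm to the left of lens 1, so d_o2 = L - d_i1 = 37.5 - (-11.143) = 48.643 cm.
Applying the thin-lens equation again with f_2 = -30.5 cm and d_o2 = 48.643 cm gives d_i2 = -18.746 cm.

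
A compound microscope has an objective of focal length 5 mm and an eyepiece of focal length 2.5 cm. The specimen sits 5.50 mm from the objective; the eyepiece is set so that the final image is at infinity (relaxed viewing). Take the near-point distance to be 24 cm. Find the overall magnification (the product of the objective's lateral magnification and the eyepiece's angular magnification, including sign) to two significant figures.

-96

Convert to cm: f_obj = 5 mm = 0.5 cm; d_o = 5.50 mm = 0.55 cm.
Objective: 1/d_i = 1/f_obj - 1/d_o = 1/0.5 - 1/0.55 = 0.18182 cm^-1, so d_i = 5.500 cm.
m_obj = -d_i/d_o = -5.500/0.55 = -10.000.
Eyepiece angular magnification (image at infinity): M_eye = D/f_e = 24/2.5 = 9.600.
Overall M = m_obj x M_eye = (-10.000)(9.600) = -96.00.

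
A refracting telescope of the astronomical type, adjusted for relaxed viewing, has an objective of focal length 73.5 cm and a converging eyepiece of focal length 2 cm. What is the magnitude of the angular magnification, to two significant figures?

|M| = f_obj/|f_eye| = 73.5/2 = 36.750.

37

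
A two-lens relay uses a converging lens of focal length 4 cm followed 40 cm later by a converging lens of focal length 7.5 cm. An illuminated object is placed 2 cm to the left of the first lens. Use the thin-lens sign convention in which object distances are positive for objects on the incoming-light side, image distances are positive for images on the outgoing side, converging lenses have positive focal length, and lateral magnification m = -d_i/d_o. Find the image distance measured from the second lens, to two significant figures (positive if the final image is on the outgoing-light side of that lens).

First lens: d_i1 = 1/(1/4 - 1/2) = -4.000 cm.
With d_i1 < 0 the first image is virtual and lies on the object side; the object distance for lens 2 is d_o2 = 40 - (-4.000) = 44.000 cm.
Second lens: d_i2 = 1/(1/7.5 - 1/(44.000)) = 9.041 cm.

9.0 cm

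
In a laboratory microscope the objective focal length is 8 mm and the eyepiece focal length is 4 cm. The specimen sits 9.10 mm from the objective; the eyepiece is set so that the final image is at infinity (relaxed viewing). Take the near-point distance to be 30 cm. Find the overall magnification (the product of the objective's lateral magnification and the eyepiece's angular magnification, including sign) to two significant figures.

Convert to cm: f_obj = 8 mm = 0.8 cm; d_o = 9.10 mm = 0.91 cm.
Objective: 1/d_i = 1/f_obj - 1/d_o = 1/0.8 - 1/0.91 = 0.15110 cm^-1, so d_i = 6.618 cm.
m_obj = -d_i/d_o = -6.618/0.91 = -7.273.
Eyepiece angular magnification (image at infinity): M_eye = D/f_e = 30/4 = 7.500.
Overall M = m_obj x M_eye = (-7.273)(7.500) = -54.55.

-55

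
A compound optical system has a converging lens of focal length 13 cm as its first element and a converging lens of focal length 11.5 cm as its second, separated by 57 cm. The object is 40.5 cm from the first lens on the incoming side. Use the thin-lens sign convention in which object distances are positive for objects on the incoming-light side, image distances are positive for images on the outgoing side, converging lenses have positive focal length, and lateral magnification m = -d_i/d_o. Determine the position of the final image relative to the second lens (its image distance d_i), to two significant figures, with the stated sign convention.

First lens: d_i1 = 1/(1/13 - 1/40.5) = 19.145 cm.
That image sits 37.855 cm in front of the second lens, so d_o2 = 37.855 cm.
Second lens: d_i2 = 1/(1/11.5 - 1/(37.855)) = 16.518 cm.

17 cm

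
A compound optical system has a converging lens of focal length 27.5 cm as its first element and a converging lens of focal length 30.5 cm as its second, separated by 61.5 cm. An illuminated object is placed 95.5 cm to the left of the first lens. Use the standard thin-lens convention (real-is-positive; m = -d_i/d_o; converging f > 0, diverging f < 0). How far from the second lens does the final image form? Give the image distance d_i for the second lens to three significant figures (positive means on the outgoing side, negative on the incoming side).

-91.6 cm

Lens 1: 1/d_i1 = 1/f_1 - 1/d_o1 = 1/27.5 - 1/95.5 = 0.02589 cm^-1, so d_i1 = 38.621 cm.
The intermediate image is 38.621 cm to the right of lens 1, so d_o2 = L - d_i1 = 61.5 - 38.621 = 22.879 cm.
Lens 2: 1/d_i2 = 1/f_2 - 1/d_o2 = 1/30.5 - 1/(22.879) = -0.01092 cm^-1, so d_i2 = -91.559 cm.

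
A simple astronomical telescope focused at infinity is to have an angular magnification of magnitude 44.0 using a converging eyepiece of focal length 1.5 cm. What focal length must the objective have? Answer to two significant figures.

|M| = f_obj/|f_eye|, so f_obj = |M| x |f_eye| = 44.0 x 1.5 = 66.000 cm.

66 cm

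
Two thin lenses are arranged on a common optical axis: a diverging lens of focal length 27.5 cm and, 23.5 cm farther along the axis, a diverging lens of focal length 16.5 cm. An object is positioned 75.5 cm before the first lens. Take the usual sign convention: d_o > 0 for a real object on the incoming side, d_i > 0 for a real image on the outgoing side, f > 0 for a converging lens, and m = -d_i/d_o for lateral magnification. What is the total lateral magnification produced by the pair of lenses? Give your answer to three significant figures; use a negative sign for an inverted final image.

Applying the thin-lens equation to the first lens, 1/(-27.5) = 1/75.5 + 1/d_i1, which gives d_i1 = -20.158 cm.
Its lateral magnification is m_1 = -d_i1/d_o1 = -(-20.158)/75.5 = 0.2670.
With d_i1 < 0 the first image is virtual and lies on the object side; the object distance for lens 2 is d_o2 = 23.5 - (-20.158) = 43.658 cm.
Applying the thin-lens equation again with f_2 = -16.5 cm and d_o2 = 43.658 cm gives d_i2 = -11.974 cm.
m_2 = -(-11.974)/(43.658) = 0.2743.
Total m = m_1 x m_2 = (0.2670)(0.2743) = 0.0732.

0.0732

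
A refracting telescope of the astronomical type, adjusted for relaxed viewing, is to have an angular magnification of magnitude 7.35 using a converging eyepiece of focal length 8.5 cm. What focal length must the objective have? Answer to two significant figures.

|M| = f_obj/|f_eye|, so f_obj = |M| x |f_eye| = 7.35 x 8.5 = 62.475 cm.

62 cm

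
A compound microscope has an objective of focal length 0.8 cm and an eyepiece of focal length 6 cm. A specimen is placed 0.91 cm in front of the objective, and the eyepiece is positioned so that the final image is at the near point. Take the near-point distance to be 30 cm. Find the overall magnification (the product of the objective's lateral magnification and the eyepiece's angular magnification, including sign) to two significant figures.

-44

Objective: 1/d_i = 1/f_obj - 1/d_o = 1/0.8 - 1/0.91 = 0.15110 cm^-1, so d_i = 6.618 cm.
m_obj = -d_i/d_o = -6.618/0.91 = -7.273.
Eyepiece angular magnification (image at near point): M_eye = 1 + D/f_e = 1 + 30/6 = 6.000.
Overall M = m_obj x M_eye = (-7.273)(6.000) = -43.64.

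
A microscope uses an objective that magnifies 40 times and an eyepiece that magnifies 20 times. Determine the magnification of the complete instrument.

800

The overall magnification of a compound microscope is the product of the objective and eyepiece magnifications:
M = M_obj x M_eye = 40 x 20 = 800.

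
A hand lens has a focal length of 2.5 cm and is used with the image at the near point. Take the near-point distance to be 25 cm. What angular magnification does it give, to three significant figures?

M = 1 + D/f = 1 + 25/2.5 = 11.000.

11.0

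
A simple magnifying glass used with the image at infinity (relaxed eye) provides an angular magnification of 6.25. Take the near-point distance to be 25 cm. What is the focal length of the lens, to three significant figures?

For the image at infinity, M = D/f.
f = D/M = 25/6.25 = 4.000 cm.

4.00 cm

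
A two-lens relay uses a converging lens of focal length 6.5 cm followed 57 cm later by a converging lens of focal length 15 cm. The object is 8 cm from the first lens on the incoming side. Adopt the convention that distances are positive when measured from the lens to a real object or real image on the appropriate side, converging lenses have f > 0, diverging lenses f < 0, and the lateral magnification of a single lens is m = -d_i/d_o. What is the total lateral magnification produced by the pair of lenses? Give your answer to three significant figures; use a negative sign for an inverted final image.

Applying the thin-lens equation to the first lens, 1/6.5 = 1/8 + 1/d_i1, which gives d_i1 = 34.667 cm.
Its lateral magnification is m_1 = -d_i1/d_o1 = -(34.667)/8 = -4.3333.
That image sits 22.333 cm in front of the second lens, so d_o2 = 22.333 cm.
Applying the thin-lens equation again with f_2 = 15 cm and d_o2 = 22.333 cm gives d_i2 = 45.682 cm.
m_2 = -(45.682)/(22.333) = -2.0455.
Overall magnification: m = m_1 m_2 = 8.8636.

8.86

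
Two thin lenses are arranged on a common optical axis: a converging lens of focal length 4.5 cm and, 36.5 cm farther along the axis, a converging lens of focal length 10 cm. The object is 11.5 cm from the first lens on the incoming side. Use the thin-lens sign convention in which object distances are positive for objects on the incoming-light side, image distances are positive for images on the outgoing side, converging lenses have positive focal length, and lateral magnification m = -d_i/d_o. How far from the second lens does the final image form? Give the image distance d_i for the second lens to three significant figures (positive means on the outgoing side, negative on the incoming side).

15.2 cm

Applying the thin-lens equation to the first lens, 1/4.5 = 1/11.5 + 1/d_i1, which gives d_i1 = 7.393 cm.
That image sits 29.107 cm in front of the second lens, so d_o2 = 29.107 cm.
Applying the thin-lens equation again with f_2 = 10 cm and d_o2 = 29.107 cm gives d_i2 = 15.234 cm.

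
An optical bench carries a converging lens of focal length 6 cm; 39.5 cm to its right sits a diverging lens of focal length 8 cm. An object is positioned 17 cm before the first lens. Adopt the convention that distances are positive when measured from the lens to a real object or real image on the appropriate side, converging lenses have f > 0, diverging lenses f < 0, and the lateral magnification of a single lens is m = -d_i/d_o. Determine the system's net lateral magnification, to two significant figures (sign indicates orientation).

-0.11

First lens: d_i1 = 1/(1/6 - 1/17) = 9.273 cm.
m_1 = -(9.273)/17 = -0.5455.
Object distance for lens 2: d_o2 = 39.5 - 9.273 = 30.227 cm.
Second lens: d_i2 = 1/(1/(-8) - 1/(30.227)) = -6.326 cm.
m_2 = -(-6.326)/(30.227) = 0.2093.
The system's lateral magnification is m_1 m_2 = (-0.5455)(0.2093) = -0.1141.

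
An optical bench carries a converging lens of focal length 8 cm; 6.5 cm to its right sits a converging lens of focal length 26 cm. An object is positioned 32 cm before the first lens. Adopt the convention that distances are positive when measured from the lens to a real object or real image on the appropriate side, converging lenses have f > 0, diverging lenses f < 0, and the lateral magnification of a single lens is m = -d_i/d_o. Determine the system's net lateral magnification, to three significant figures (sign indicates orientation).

Lens 1: 1/d_i1 = 1/f_1 - 1/d_o1 = 1/8 - 1/32 = 0.09375 cm^-1, so d_i1 = 10.667 cm.
m_1 = -(10.667)/32 = -0.3333.
Since 10.667 cm > 6.5 cm, the first image lies past the second lens and serves as a virtual object: d_o2 = L - d_i1 = -4.167 cm.
Lens 2: 1/d_i2 = 1/f_2 - 1/d_o2 = 1/26 - 1/(-4.167) = 0.27846 cm^-1, so d_i2 = 3.591 cm.
m_2 = -(3.591)/(-4.167) = 0.8619.
Total m = m_1 x m_2 = (-0.3333)(0.8619) = -0.2873.

-0.287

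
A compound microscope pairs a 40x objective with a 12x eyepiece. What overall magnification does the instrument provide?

480

The overall magnification of a compound microscope is the product of the objective and eyepiece magnifications:
M = M_obj x M_eye = 40 x 12 = 480.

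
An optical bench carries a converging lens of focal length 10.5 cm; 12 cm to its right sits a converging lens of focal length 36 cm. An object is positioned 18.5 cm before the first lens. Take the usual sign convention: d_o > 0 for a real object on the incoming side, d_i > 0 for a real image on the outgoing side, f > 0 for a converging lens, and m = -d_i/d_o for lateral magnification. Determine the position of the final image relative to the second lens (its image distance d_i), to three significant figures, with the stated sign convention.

Lens 1: 1/d_i1 = 1/f_1 - 1/d_o1 = 1/10.5 - 1/18.5 = 0.04118 cm^-1, so d_i1 = 24.281 cm.
Since 24.281 cm > 12 cm, the first image lies past the second lens and serves as a virtual object: d_o2 = L - d_i1 = -12.281 cm.
Lens 2: 1/d_i2 = 1/f_2 - 1/d_o2 = 1/36 - 1/(-12.281) = 0.10920 cm^-1, so d_i2 = 9.157 cm.

9.16 cm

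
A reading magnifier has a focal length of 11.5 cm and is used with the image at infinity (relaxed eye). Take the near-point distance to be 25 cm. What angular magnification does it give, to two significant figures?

2.2

M = D/f = 25/11.5 = 2.174.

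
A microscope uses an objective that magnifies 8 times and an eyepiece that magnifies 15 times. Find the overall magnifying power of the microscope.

The overall magnification of a compound microscope is the product of the objective and eyepiece magnifications:
M = M_obj x M_eye = 8 x 15 = 120.

120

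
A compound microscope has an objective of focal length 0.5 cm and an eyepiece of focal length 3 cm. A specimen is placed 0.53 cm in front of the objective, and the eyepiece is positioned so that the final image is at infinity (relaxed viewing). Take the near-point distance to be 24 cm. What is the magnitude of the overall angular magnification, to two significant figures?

130

Objective: 1/d_i = 1/f_obj - 1/d_o = 1/0.5 - 1/0.53 = 0.11321 cm^-1, so d_i = 8.833 cm.
m_obj = -d_i/d_o = -8.833/0.53 = -16.667.
Eyepiece angular magnification (image at infinity): M_eye = D/f_e = 24/3 = 8.000.
Overall M = m_obj x M_eye = (-16.667)(8.000) = -133.33.
|M| = 133.33.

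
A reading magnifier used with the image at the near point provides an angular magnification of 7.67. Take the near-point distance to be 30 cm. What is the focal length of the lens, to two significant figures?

4.5 cm

For the image at the near point, M = 1 + D/f.
f = D/(M - 1) = 30/(7.67 - 1) = 4.498 cm.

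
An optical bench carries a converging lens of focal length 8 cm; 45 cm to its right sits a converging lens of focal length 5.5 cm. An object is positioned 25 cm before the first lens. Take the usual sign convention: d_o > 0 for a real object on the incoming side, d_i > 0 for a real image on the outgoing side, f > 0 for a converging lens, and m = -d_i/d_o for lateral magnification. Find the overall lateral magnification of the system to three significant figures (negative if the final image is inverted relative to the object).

Applying the thin-lens equation to the first lens, 1/8 = 1/25 + 1/d_i1, which gives d_i1 = 11.765 cm.
Its lateral magnification is m_1 = -d_i1/d_o1 = -(11.765)/25 = -0.4706.
The intermediate image is 11.765 cm to the right of lens 1, so d_o2 = L - d_i1 = 45 - 11.765 = 33.235 cm.
Applying the thin-lens equation again with f_2 = 5.5 cm and d_o2 = 33.235 cm gives d_i2 = 6.591 cm.
m_2 = -(6.591)/(33.235) = -0.1983.
Overall magnification: m = m_1 m_2 = 0.0933.

0.0933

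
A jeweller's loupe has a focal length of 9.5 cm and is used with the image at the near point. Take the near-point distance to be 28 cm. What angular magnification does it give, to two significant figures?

3.9

M = 1 + D/f = 1 + 28/9.5 = 3.947.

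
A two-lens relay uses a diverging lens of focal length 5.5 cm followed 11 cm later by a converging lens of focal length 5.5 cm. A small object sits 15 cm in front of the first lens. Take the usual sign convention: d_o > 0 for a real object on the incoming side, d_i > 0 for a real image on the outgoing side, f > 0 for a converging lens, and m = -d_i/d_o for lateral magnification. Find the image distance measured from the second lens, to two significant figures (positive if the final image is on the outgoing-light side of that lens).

Applying the thin-lens equation to the first lens, 1/(-5.5) = 1/15 + 1/d_i1, which gives d_i1 = -4.024 cm.
The intermediate image is virtual, 4.024 cm to the left of lens 1, so d_o2 = L - d_i1 = 11 - (-4.024) = 15.024 cm.
Applying the thin-lens equation again with f_2 = 5.5 cm and d_o2 = 15.024 cm gives d_i2 = 8.676 cm.

8.7 cm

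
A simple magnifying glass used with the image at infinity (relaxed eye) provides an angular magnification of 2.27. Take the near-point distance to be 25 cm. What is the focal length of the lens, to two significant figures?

11 cm

For the image at infinity, M = D/f.
f = D/M = 25/2.27 = 11.013 cm.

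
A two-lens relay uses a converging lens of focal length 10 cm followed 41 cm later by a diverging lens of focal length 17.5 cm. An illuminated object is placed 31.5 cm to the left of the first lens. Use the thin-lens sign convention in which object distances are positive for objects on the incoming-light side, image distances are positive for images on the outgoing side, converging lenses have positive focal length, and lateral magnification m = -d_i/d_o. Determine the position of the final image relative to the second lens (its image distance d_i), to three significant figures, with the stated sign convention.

-10.5 cm

Lens 1: 1/d_i1 = 1/f_1 - 1/d_o1 = 1/10 - 1/31.5 = 0.06825 cm^-1, so d_i1 = 14.651 cm.
The intermediate image is 14.651 cm to the right of lens 1, so d_o2 = L - d_i1 = 41 - 14.651 = 26.349 cm.
Lens 2: 1/d_i2 = 1/f_2 - 1/d_o2 = 1/(-17.5) - 1/(26.349) = -0.09510 cm^-1, so d_i2 = -10.516 cm.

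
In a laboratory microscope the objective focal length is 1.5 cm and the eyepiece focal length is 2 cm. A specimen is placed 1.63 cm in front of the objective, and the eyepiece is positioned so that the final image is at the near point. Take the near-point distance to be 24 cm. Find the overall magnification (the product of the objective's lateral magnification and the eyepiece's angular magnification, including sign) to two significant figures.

Objective: 1/d_i = 1/f_obj - 1/d_o = 1/1.5 - 1/1.63 = 0.05317 cm^-1, so d_i = 18.808 cm.
m_obj = -d_i/d_o = -18.808/1.63 = -11.538.
Eyepiece angular magnification (image at near point): M_eye = 1 + D/f_e = 1 + 24/2 = 13.000.
Overall M = m_obj x M_eye = (-11.538)(13.000) = -150.00.

-150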